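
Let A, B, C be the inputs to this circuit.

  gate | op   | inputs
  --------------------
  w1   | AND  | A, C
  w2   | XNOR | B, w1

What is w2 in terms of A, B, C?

B XNOR (A AND C)

w1 = A AND C
w2 = B XNOR w1 = B XNOR (A AND C)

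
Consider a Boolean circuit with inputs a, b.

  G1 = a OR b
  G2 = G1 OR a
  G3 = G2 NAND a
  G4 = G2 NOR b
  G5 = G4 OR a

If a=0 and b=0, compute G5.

G1 = 0 OR 0 = 0
G2 = 0 OR 0 = 0
G4 = 0 NOR 0 = 1
G5 = 1 OR 0 = 1

1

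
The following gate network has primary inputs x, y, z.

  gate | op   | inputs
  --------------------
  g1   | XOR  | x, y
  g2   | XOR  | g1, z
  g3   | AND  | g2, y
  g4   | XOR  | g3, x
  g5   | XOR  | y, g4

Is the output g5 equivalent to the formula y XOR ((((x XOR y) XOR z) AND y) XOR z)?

No

g1 = x XOR y
g2 = g1 XOR z = (x XOR y) XOR z
g3 = g2 AND y = ((x XOR y) XOR z) AND y
g4 = g3 XOR x = (((x XOR y) XOR z) AND y) XOR x
g5 = y XOR g4 = y XOR ((((x XOR y) XOR z) AND y) XOR x)
At x=0, y=0, z=1: circuit gives 0, formula gives 1.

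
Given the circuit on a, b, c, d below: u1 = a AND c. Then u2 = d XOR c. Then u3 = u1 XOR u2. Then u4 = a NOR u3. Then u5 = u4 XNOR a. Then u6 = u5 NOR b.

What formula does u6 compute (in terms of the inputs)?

((a NOR ((a AND c) XOR (d XOR c))) XNOR a) NOR b

u1 = a AND c
u2 = d XOR c
u3 = u1 XOR u2 = (a AND c) XOR (d XOR c)
u4 = a NOR u3 = a NOR ((a AND c) XOR (d XOR c))
u5 = u4 XNOR a = (a NOR ((a AND c) XOR (d XOR c))) XNOR a
u6 = u5 NOR b = ((a NOR ((a AND c) XOR (d XOR c))) XNOR a) NOR b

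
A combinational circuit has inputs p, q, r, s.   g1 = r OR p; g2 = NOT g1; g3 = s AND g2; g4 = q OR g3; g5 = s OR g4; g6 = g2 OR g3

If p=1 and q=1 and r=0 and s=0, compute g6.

0

g1 = 0 OR 1 = 1
g2 = NOT 1 = 0
g3 = 0 AND 0 = 0
g6 = 0 OR 0 = 0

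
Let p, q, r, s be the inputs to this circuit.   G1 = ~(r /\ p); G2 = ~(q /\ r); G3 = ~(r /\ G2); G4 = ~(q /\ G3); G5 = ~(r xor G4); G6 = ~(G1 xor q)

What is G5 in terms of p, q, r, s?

~(r xor (~(q /\ (~(r /\ (~(q /\ r)))))))

G2 = ~(q /\ r)
G3 = ~(r /\ G2) = ~(r /\ (~(q /\ r)))
G4 = ~(q /\ G3) = ~(q /\ (~(r /\ (~(q /\ r)))))
G5 = ~(r xor G4) = ~(r xor (~(q /\ (~(r /\ (~(q /\ r)))))))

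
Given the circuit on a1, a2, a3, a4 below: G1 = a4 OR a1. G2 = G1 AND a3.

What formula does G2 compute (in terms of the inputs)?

G1 = a4 OR a1
G2 = G1 AND a3 = (a4 OR a1) AND a3

(a4 OR a1) AND a3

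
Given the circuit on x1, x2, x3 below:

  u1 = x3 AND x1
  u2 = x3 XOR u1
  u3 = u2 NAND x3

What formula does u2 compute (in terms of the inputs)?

u1 = x3 AND x1
u2 = x3 XOR u1 = x3 XOR (x3 AND x1)

x3 XOR (x3 AND x1)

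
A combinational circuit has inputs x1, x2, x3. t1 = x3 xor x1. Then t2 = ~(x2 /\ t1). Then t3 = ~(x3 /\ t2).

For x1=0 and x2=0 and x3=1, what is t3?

t1 = 1 xor 0 = 1
t2 = ~(0 /\ 1) = 1
t3 = ~(1 /\ 1) = 0

0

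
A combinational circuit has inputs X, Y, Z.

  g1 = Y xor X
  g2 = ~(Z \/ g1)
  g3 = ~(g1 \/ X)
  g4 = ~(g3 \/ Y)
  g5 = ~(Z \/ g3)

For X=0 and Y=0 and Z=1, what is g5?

0

g1 = 0 xor 0 = 0
g3 = ~(0 \/ 0) = 1
g5 = ~(1 \/ 1) = 0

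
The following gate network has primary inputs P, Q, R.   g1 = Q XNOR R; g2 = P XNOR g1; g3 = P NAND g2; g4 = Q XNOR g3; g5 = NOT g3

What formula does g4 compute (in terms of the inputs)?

g1 = Q XNOR R
g2 = P XNOR g1 = P XNOR (Q XNOR R)
g3 = P NAND g2 = P NAND (P XNOR (Q XNOR R))
g4 = Q XNOR g3 = Q XNOR (P NAND (P XNOR (Q XNOR R)))

Q XNOR (P NAND (P XNOR (Q XNOR R)))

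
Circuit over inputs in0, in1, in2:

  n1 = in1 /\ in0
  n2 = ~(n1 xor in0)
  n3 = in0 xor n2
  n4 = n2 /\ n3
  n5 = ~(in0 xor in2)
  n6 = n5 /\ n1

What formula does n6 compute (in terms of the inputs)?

n1 = in1 /\ in0
n5 = ~(in0 xor in2)
n6 = n5 /\ n1 = (~(in0 xor in2)) /\ (in1 /\ in0)

(~(in0 xor in2)) /\ (in1 /\ in0)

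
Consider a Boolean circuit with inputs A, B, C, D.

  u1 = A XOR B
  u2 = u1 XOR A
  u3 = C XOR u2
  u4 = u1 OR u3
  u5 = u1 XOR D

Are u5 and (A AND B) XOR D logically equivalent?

No

u1 = A XOR B
u5 = u1 XOR D = (A XOR B) XOR D
At A=0, B=1, C=0, D=0: circuit gives 1, formula gives 0.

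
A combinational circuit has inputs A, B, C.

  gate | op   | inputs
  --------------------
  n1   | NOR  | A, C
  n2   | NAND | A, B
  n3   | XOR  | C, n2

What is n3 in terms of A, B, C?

n2 = A NAND B
n3 = C XOR n2 = C XOR (A NAND B)

C XOR (A NAND B)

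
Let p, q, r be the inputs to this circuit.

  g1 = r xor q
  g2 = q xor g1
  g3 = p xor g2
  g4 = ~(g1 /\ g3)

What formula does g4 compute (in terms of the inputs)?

g1 = r xor q
g2 = q xor g1 = q xor (r xor q)
g3 = p xor g2 = p xor (q xor (r xor q))
g4 = ~(g1 /\ g3) = ~((r xor q) /\ (p xor (q xor (r xor q))))

~((r xor q) /\ (p xor (q xor (r xor q))))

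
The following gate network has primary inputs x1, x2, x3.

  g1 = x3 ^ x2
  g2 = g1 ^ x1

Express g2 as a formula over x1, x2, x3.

(x3 ^ x2) ^ x1

g1 = x3 ^ x2
g2 = g1 ^ x1 = (x3 ^ x2) ^ x1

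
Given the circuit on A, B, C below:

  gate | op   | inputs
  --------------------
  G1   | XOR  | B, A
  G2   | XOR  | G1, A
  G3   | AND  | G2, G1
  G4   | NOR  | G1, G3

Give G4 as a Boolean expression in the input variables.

G1 = B XOR A
G2 = G1 XOR A = (B XOR A) XOR A
G3 = G2 AND G1 = ((B XOR A) XOR A) AND (B XOR A)
G4 = G1 NOR G3 = (B XOR A) NOR (((B XOR A) XOR A) AND (B XOR A))

(B XOR A) NOR (((B XOR A) XOR A) AND (B XOR A))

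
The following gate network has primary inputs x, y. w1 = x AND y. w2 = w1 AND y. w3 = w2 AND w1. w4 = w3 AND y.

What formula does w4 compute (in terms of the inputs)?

w1 = x AND y
w2 = w1 AND y = (x AND y) AND y
w3 = w2 AND w1 = ((x AND y) AND y) AND (x AND y)
w4 = w3 AND y = (((x AND y) AND y) AND (x AND y)) AND y

(((x AND y) AND y) AND (x AND y)) AND y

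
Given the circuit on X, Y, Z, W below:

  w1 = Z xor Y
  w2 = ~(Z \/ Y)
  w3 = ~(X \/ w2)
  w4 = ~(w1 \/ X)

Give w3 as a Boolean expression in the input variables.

~(X \/ (~(Z \/ Y)))

w2 = ~(Z \/ Y)
w3 = ~(X \/ w2) = ~(X \/ (~(Z \/ Y)))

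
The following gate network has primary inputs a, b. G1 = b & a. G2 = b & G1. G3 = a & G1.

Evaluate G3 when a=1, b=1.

1

G1 = 1 & 1 = 1
G3 = 1 & 1 = 1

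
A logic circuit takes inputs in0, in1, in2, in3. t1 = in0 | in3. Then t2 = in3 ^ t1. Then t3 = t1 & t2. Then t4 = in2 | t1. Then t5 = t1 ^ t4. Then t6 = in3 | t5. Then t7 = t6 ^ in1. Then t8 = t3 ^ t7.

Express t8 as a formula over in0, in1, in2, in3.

t1 = in0 | in3
t2 = in3 ^ t1 = in3 ^ (in0 | in3)
t3 = t1 & t2 = (in0 | in3) & (in3 ^ (in0 | in3))
t4 = in2 | t1 = in2 | (in0 | in3)
t5 = t1 ^ t4 = (in0 | in3) ^ (in2 | (in0 | in3))
t6 = in3 | t5 = in3 | ((in0 | in3) ^ (in2 | (in0 | in3)))
t7 = t6 ^ in1 = (in3 | ((in0 | in3) ^ (in2 | (in0 | in3)))) ^ in1
t8 = t3 ^ t7 = ((in0 | in3) & (in3 ^ (in0 | in3))) ^ ((in3 | ((in0 | in3) ^ (in2 | (in0 | in3)))) ^ in1)

((in0 | in3) & (in3 ^ (in0 | in3))) ^ ((in3 | ((in0 | in3) ^ (in2 | (in0 | in3)))) ^ in1)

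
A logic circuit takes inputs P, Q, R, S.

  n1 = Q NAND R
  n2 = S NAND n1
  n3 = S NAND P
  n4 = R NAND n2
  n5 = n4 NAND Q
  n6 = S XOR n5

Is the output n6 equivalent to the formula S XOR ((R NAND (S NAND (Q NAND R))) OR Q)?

n1 = Q NAND R
n2 = S NAND n1 = S NAND (Q NAND R)
n4 = R NAND n2 = R NAND (S NAND (Q NAND R))
n5 = n4 NAND Q = (R NAND (S NAND (Q NAND R))) NAND Q
n6 = S XOR n5 = S XOR ((R NAND (S NAND (Q NAND R))) NAND Q)
At P=0, Q=0, R=1, S=0: circuit gives 1, formula gives 0.

No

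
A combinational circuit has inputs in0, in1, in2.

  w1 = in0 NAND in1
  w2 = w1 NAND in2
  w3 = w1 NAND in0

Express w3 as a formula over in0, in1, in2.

w1 = in0 NAND in1
w3 = w1 NAND in0 = (in0 NAND in1) NAND in0

(in0 NAND in1) NAND in0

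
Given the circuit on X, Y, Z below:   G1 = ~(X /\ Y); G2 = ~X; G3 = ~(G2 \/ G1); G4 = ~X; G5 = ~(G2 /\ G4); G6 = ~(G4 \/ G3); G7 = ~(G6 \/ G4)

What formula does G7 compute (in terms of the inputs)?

G1 = ~(X /\ Y)
G2 = ~X
G3 = ~(G2 \/ G1) = ~(~X \/ (~(X /\ Y)))
G4 = ~X
G6 = ~(G4 \/ G3) = ~(~X \/ (~(~X \/ (~(X /\ Y)))))
G7 = ~(G6 \/ G4) = ~((~(~X \/ (~(~X \/ (~(X /\ Y)))))) \/ ~X)

~((~(~X \/ (~(~X \/ (~(X /\ Y)))))) \/ ~X)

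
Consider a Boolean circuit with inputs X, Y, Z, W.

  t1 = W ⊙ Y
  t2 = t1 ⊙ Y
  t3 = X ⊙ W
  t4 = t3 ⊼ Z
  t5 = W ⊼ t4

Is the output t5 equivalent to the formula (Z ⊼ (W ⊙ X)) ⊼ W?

Yes

t3 = X ⊙ W
t4 = t3 ⊼ Z = (X ⊙ W) ⊼ Z
t5 = W ⊼ t4 = W ⊼ ((X ⊙ W) ⊼ Z)
At X=0, Y=0, Z=0, W=1: circuit gives 0, formula gives 0.
At X=0, Y=0, Z=0, W=0: circuit gives 1, formula gives 1.
Agrees on all 16 inputs.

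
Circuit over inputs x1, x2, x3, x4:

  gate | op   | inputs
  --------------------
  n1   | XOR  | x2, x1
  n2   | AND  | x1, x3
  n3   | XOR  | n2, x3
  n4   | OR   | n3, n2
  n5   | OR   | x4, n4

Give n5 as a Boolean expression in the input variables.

x4 OR (((x1 AND x3) XOR x3) OR (x1 AND x3))

n2 = x1 AND x3
n3 = n2 XOR x3 = (x1 AND x3) XOR x3
n4 = n3 OR n2 = ((x1 AND x3) XOR x3) OR (x1 AND x3)
n5 = x4 OR n4 = x4 OR (((x1 AND x3) XOR x3) OR (x1 AND x3))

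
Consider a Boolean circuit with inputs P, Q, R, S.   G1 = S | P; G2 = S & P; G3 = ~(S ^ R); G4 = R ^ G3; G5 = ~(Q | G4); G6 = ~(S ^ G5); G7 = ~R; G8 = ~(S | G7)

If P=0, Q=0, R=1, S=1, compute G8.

0

G7 = ~1 = 0
G8 = ~(1 | 0) = 0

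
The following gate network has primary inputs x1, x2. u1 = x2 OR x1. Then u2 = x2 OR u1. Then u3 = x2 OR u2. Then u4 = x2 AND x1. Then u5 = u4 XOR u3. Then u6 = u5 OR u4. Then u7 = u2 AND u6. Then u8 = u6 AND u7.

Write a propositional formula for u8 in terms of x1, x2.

u1 = x2 OR x1
u2 = x2 OR u1 = x2 OR (x2 OR x1)
u3 = x2 OR u2 = x2 OR (x2 OR (x2 OR x1))
u4 = x2 AND x1
u5 = u4 XOR u3 = (x2 AND x1) XOR (x2 OR (x2 OR (x2 OR x1)))
u6 = u5 OR u4 = ((x2 AND x1) XOR (x2 OR (x2 OR (x2 OR x1)))) OR (x2 AND x1)
u7 = u2 AND u6 = (x2 OR (x2 OR x1)) AND (((x2 AND x1) XOR (x2 OR (x2 OR (x2 OR x1)))) OR (x2 AND x1))
u8 = u6 AND u7 = (((x2 AND x1) XOR (x2 OR (x2 OR (x2 OR x1)))) OR (x2 AND x1)) AND ((x2 OR (x2 OR x1)) AND (((x2 AND x1) XOR (x2 OR (x2 OR (x2 OR x1)))) OR (x2 AND x1)))

(((x2 AND x1) XOR (x2 OR (x2 OR (x2 OR x1)))) OR (x2 AND x1)) AND ((x2 OR (x2 OR x1)) AND (((x2 AND x1) XOR (x2 OR (x2 OR (x2 OR x1)))) OR (x2 AND x1)))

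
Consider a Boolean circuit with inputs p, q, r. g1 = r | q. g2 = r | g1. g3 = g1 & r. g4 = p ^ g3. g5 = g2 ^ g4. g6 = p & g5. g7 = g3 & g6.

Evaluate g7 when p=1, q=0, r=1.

1

g1 = 1 | 0 = 1
g2 = 1 | 1 = 1
g3 = 1 & 1 = 1
g4 = 1 ^ 1 = 0
g5 = 1 ^ 0 = 1
g6 = 1 & 1 = 1
g7 = 1 & 1 = 1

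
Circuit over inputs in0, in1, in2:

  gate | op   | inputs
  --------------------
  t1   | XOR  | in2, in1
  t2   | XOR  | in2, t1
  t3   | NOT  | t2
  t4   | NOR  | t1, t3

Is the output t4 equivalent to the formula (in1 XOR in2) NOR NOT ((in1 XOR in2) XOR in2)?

Yes

t1 = in2 XOR in1
t2 = in2 XOR t1 = in2 XOR (in2 XOR in1)
t3 = NOT t2 = NOT (in2 XOR (in2 XOR in1))
t4 = t1 NOR t3 = (in2 XOR in1) NOR NOT (in2 XOR (in2 XOR in1))
At in0=0, in1=0, in2=0: circuit gives 0, formula gives 0.
At in0=0, in1=1, in2=1: circuit gives 1, formula gives 1.
Agrees on all 8 inputs.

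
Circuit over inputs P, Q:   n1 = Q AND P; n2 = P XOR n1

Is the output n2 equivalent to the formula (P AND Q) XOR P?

n1 = Q AND P
n2 = P XOR n1 = P XOR (Q AND P)
At P=0, Q=0: circuit gives 0, formula gives 0.
At P=1, Q=0: circuit gives 1, formula gives 1.
Agrees on all 4 inputs.

Yes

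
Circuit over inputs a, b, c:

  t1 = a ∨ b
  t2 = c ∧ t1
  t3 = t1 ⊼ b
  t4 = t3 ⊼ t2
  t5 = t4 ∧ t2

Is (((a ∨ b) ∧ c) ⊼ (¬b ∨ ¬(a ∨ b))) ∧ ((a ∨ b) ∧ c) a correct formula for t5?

t1 = a ∨ b
t2 = c ∧ t1 = c ∧ (a ∨ b)
t3 = t1 ⊼ b = (a ∨ b) ⊼ b
t4 = t3 ⊼ t2 = ((a ∨ b) ⊼ b) ⊼ (c ∧ (a ∨ b))
t5 = t4 ∧ t2 = (((a ∨ b) ⊼ b) ⊼ (c ∧ (a ∨ b))) ∧ (c ∧ (a ∨ b))
At a=0, b=0, c=0: circuit gives 0, formula gives 0.
At a=0, b=1, c=1: circuit gives 1, formula gives 1.
Agrees on all 8 inputs.

Yes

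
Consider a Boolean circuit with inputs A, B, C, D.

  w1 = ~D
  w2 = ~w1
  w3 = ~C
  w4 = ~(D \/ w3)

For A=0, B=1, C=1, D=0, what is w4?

w3 = ~1 = 0
w4 = ~(0 \/ 0) = 1

1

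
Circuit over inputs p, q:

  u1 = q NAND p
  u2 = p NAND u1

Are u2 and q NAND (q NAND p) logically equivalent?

No

u1 = q NAND p
u2 = p NAND u1 = p NAND (q NAND p)
At p=0, q=1: circuit gives 1, formula gives 0.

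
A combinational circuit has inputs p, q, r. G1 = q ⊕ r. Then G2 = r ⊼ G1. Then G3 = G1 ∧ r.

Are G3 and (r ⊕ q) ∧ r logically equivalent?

G1 = q ⊕ r
G3 = G1 ∧ r = (q ⊕ r) ∧ r
At p=0, q=0, r=0: circuit gives 0, formula gives 0.
At p=0, q=0, r=1: circuit gives 1, formula gives 1.
Agrees on all 8 inputs.

Yes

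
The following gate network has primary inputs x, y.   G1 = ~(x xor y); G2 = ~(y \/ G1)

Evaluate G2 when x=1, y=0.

G1 = ~(1 xor 0) = 0
G2 = ~(0 \/ 0) = 1

1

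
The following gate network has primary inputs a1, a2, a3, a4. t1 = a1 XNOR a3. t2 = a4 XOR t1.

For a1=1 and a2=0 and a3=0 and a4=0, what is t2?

t1 = 1 XNOR 0 = 0
t2 = 0 XOR 0 = 0

0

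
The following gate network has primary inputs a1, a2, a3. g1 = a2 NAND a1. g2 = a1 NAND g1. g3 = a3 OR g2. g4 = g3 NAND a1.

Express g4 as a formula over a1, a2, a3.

(a3 OR (a1 NAND (a2 NAND a1))) NAND a1

g1 = a2 NAND a1
g2 = a1 NAND g1 = a1 NAND (a2 NAND a1)
g3 = a3 OR g2 = a3 OR (a1 NAND (a2 NAND a1))
g4 = g3 NAND a1 = (a3 OR (a1 NAND (a2 NAND a1))) NAND a1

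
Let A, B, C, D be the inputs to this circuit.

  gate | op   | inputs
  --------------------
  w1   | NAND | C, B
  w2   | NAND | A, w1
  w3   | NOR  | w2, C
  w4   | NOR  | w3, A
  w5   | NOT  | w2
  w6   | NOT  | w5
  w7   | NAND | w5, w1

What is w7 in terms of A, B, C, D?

w1 = C NAND B
w2 = A NAND w1 = A NAND (C NAND B)
w5 = NOT w2 = NOT (A NAND (C NAND B))
w7 = w5 NAND w1 = NOT (A NAND (C NAND B)) NAND (C NAND B)

NOT (A NAND (C NAND B)) NAND (C NAND B)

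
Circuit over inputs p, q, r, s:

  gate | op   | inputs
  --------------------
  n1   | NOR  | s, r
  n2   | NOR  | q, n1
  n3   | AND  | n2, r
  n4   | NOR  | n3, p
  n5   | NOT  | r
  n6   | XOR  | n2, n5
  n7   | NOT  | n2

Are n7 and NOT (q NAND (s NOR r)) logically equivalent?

No

n1 = s NOR r
n2 = q NOR n1 = q NOR (s NOR r)
n7 = NOT n2 = NOT (q NOR (s NOR r))
At p=0, q=0, r=0, s=0: circuit gives 1, formula gives 0.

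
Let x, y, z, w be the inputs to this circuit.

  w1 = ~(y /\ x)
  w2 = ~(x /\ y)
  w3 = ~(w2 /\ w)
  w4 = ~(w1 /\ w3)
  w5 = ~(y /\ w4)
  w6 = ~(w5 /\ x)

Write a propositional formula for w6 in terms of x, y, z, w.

w1 = ~(y /\ x)
w2 = ~(x /\ y)
w3 = ~(w2 /\ w) = ~((~(x /\ y)) /\ w)
w4 = ~(w1 /\ w3) = ~((~(y /\ x)) /\ (~((~(x /\ y)) /\ w)))
w5 = ~(y /\ w4) = ~(y /\ (~((~(y /\ x)) /\ (~((~(x /\ y)) /\ w)))))
w6 = ~(w5 /\ x) = ~((~(y /\ (~((~(y /\ x)) /\ (~((~(x /\ y)) /\ w)))))) /\ x)

~((~(y /\ (~((~(y /\ x)) /\ (~((~(x /\ y)) /\ w)))))) /\ x)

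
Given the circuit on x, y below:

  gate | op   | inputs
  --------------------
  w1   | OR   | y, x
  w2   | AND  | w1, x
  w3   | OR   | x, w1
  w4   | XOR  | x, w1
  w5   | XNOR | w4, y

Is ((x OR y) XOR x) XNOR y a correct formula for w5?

w1 = y OR x
w4 = x XOR w1 = x XOR (y OR x)
w5 = w4 XNOR y = (x XOR (y OR x)) XNOR y
At x=1, y=1: circuit gives 0, formula gives 0.
At x=0, y=0: circuit gives 1, formula gives 1.
Agrees on all 4 inputs.

Yes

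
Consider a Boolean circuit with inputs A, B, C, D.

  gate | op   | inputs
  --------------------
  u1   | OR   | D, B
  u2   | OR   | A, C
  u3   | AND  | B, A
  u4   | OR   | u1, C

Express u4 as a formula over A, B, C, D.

u1 = D OR B
u4 = u1 OR C = (D OR B) OR C

(D OR B) OR C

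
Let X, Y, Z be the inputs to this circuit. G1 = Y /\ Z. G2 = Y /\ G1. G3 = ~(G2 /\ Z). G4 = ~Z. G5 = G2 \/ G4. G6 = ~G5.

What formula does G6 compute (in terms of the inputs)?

G1 = Y /\ Z
G2 = Y /\ G1 = Y /\ (Y /\ Z)
G4 = ~Z
G5 = G2 \/ G4 = (Y /\ (Y /\ Z)) \/ ~Z
G6 = ~G5 = ~((Y /\ (Y /\ Z)) \/ ~Z)

~((Y /\ (Y /\ Z)) \/ ~Z)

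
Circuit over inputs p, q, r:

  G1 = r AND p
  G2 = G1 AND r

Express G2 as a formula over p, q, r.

(r AND p) AND r

G1 = r AND p
G2 = G1 AND r = (r AND p) AND r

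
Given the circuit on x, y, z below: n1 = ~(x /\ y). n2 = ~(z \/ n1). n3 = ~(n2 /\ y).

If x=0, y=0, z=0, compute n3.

1

n1 = ~(0 /\ 0) = 1
n2 = ~(0 \/ 1) = 0
n3 = ~(0 /\ 0) = 1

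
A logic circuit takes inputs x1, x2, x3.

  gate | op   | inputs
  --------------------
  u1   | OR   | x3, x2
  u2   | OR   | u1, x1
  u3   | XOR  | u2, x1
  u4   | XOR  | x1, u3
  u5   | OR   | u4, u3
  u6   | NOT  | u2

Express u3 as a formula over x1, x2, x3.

((x3 OR x2) OR x1) XOR x1

u1 = x3 OR x2
u2 = u1 OR x1 = (x3 OR x2) OR x1
u3 = u2 XOR x1 = ((x3 OR x2) OR x1) XOR x1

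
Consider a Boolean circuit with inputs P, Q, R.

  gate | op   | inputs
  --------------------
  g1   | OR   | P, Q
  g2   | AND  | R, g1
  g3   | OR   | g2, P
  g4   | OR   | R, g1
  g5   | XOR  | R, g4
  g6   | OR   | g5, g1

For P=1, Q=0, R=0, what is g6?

g1 = 1 OR 0 = 1
g4 = 0 OR 1 = 1
g5 = 0 XOR 1 = 1
g6 = 1 OR 1 = 1

1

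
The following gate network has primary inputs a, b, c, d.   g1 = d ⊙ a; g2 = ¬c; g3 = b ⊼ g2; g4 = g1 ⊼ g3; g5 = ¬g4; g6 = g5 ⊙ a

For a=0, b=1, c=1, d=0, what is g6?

0

g1 = 0 ⊙ 0 = 1
g2 = ¬1 = 0
g3 = 1 ⊼ 0 = 1
g4 = 1 ⊼ 1 = 0
g5 = ¬0 = 1
g6 = 1 ⊙ 0 = 0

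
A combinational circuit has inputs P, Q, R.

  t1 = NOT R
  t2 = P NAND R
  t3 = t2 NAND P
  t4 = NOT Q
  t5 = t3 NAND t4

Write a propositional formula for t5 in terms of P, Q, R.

t2 = P NAND R
t3 = t2 NAND P = (P NAND R) NAND P
t4 = NOT Q
t5 = t3 NAND t4 = ((P NAND R) NAND P) NAND NOT Q

((P NAND R) NAND P) NAND NOT Q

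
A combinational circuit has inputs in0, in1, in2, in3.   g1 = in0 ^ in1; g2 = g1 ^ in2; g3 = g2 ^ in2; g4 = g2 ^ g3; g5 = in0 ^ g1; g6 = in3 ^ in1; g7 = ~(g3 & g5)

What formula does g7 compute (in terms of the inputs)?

~((((in0 ^ in1) ^ in2) ^ in2) & (in0 ^ (in0 ^ in1)))

g1 = in0 ^ in1
g2 = g1 ^ in2 = (in0 ^ in1) ^ in2
g3 = g2 ^ in2 = ((in0 ^ in1) ^ in2) ^ in2
g5 = in0 ^ g1 = in0 ^ (in0 ^ in1)
g7 = ~(g3 & g5) = ~((((in0 ^ in1) ^ in2) ^ in2) & (in0 ^ (in0 ^ in1)))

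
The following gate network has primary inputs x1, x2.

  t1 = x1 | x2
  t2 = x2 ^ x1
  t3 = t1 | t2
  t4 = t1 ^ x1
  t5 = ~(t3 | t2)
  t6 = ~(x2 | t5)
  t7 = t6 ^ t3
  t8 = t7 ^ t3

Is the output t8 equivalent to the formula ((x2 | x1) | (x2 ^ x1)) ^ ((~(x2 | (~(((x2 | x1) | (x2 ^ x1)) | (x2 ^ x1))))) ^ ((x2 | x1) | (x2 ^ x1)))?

Yes

t1 = x1 | x2
t2 = x2 ^ x1
t3 = t1 | t2 = (x1 | x2) | (x2 ^ x1)
t5 = ~(t3 | t2) = ~(((x1 | x2) | (x2 ^ x1)) | (x2 ^ x1))
t6 = ~(x2 | t5) = ~(x2 | (~(((x1 | x2) | (x2 ^ x1)) | (x2 ^ x1))))
t7 = t6 ^ t3 = (~(x2 | (~(((x1 | x2) | (x2 ^ x1)) | (x2 ^ x1))))) ^ ((x1 | x2) | (x2 ^ x1))
t8 = t7 ^ t3 = ((~(x2 | (~(((x1 | x2) | (x2 ^ x1)) | (x2 ^ x1))))) ^ ((x1 | x2) | (x2 ^ x1))) ^ ((x1 | x2) | (x2 ^ x1))
At x1=0, x2=0: circuit gives 0, formula gives 0.
At x1=1, x2=0: circuit gives 1, formula gives 1.
Agrees on all 4 inputs.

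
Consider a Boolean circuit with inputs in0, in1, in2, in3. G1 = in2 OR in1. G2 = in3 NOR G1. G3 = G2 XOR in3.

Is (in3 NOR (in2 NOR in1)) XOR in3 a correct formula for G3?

No

G1 = in2 OR in1
G2 = in3 NOR G1 = in3 NOR (in2 OR in1)
G3 = G2 XOR in3 = (in3 NOR (in2 OR in1)) XOR in3
At in0=0, in1=0, in2=0, in3=0: circuit gives 1, formula gives 0.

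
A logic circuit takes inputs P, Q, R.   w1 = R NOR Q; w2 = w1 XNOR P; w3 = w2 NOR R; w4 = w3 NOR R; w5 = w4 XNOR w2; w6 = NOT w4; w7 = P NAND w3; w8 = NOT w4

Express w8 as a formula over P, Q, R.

NOT ((((R NOR Q) XNOR P) NOR R) NOR R)

w1 = R NOR Q
w2 = w1 XNOR P = (R NOR Q) XNOR P
w3 = w2 NOR R = ((R NOR Q) XNOR P) NOR R
w4 = w3 NOR R = (((R NOR Q) XNOR P) NOR R) NOR R
w8 = NOT w4 = NOT ((((R NOR Q) XNOR P) NOR R) NOR R)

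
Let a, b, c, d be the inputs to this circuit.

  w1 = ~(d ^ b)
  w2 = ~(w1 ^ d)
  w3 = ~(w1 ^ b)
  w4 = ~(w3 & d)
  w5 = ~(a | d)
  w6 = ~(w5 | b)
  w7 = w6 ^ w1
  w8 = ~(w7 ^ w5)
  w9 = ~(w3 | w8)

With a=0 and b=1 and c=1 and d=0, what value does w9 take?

w1 = ~(0 ^ 1) = 0
w3 = ~(0 ^ 1) = 0
w5 = ~(0 | 0) = 1
w6 = ~(1 | 1) = 0
w7 = 0 ^ 0 = 0
w8 = ~(0 ^ 1) = 0
w9 = ~(0 | 0) = 1

1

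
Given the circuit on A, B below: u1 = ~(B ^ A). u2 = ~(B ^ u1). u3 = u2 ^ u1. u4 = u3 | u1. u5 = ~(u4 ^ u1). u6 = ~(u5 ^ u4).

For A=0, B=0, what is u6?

1

u1 = ~(0 ^ 0) = 1
u2 = ~(0 ^ 1) = 0
u3 = 0 ^ 1 = 1
u4 = 1 | 1 = 1
u5 = ~(1 ^ 1) = 1
u6 = ~(1 ^ 1) = 1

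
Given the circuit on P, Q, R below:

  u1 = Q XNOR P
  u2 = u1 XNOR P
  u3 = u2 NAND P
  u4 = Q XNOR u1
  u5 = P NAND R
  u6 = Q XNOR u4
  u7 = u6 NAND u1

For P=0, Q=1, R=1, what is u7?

1

u1 = 1 XNOR 0 = 0
u4 = 1 XNOR 0 = 0
u6 = 1 XNOR 0 = 0
u7 = 0 NAND 0 = 1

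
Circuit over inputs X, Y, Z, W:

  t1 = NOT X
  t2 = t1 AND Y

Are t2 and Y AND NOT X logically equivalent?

t1 = NOT X
t2 = t1 AND Y = NOT X AND Y
At X=0, Y=0, Z=0, W=0: circuit gives 0, formula gives 0.
At X=0, Y=1, Z=0, W=0: circuit gives 1, formula gives 1.
Agrees on all 16 inputs.

Yes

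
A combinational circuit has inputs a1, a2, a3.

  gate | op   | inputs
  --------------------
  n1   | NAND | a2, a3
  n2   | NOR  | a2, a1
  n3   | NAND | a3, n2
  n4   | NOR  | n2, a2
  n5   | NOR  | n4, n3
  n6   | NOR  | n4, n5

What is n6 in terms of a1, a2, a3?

n2 = a2 NOR a1
n3 = a3 NAND n2 = a3 NAND (a2 NOR a1)
n4 = n2 NOR a2 = (a2 NOR a1) NOR a2
n5 = n4 NOR n3 = ((a2 NOR a1) NOR a2) NOR (a3 NAND (a2 NOR a1))
n6 = n4 NOR n5 = ((a2 NOR a1) NOR a2) NOR (((a2 NOR a1) NOR a2) NOR (a3 NAND (a2 NOR a1)))

((a2 NOR a1) NOR a2) NOR (((a2 NOR a1) NOR a2) NOR (a3 NAND (a2 NOR a1)))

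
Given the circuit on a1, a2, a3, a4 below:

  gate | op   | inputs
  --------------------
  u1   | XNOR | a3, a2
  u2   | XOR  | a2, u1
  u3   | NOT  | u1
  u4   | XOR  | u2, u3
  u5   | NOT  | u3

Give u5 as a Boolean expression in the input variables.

NOT NOT (a3 XNOR a2)

u1 = a3 XNOR a2
u3 = NOT u1 = NOT (a3 XNOR a2)
u5 = NOT u3 = NOT NOT (a3 XNOR a2)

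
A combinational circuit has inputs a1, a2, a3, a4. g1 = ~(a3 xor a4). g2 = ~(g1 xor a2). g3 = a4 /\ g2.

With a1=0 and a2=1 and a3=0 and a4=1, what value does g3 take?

0

g1 = ~(0 xor 1) = 0
g2 = ~(0 xor 1) = 0
g3 = 1 /\ 0 = 0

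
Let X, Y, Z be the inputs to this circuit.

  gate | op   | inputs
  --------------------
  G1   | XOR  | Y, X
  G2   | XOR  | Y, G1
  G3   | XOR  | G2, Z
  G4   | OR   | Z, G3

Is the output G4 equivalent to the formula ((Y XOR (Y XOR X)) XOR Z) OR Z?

Yes

G1 = Y XOR X
G2 = Y XOR G1 = Y XOR (Y XOR X)
G3 = G2 XOR Z = (Y XOR (Y XOR X)) XOR Z
G4 = Z OR G3 = Z OR ((Y XOR (Y XOR X)) XOR Z)
At X=0, Y=0, Z=0: circuit gives 0, formula gives 0.
At X=0, Y=0, Z=1: circuit gives 1, formula gives 1.
Agrees on all 8 inputs.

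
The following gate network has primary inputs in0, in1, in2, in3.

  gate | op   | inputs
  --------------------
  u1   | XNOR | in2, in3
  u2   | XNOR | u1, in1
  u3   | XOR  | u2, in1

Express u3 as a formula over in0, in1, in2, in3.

((in2 XNOR in3) XNOR in1) XOR in1

u1 = in2 XNOR in3
u2 = u1 XNOR in1 = (in2 XNOR in3) XNOR in1
u3 = u2 XOR in1 = ((in2 XNOR in3) XNOR in1) XOR in1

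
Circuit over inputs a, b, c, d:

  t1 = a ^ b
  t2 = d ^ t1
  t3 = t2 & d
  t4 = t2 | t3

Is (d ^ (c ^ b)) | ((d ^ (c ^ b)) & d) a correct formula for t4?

No

t1 = a ^ b
t2 = d ^ t1 = d ^ (a ^ b)
t3 = t2 & d = (d ^ (a ^ b)) & d
t4 = t2 | t3 = (d ^ (a ^ b)) | ((d ^ (a ^ b)) & d)
At a=0, b=0, c=1, d=0: circuit gives 0, formula gives 1.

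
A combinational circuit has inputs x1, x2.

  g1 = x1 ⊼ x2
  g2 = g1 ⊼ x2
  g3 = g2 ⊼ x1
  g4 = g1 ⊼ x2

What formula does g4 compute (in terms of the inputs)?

(x1 ⊼ x2) ⊼ x2

g1 = x1 ⊼ x2
g4 = g1 ⊼ x2 = (x1 ⊼ x2) ⊼ x2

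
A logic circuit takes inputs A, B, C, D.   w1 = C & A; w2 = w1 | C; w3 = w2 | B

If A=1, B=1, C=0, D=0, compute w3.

1

w1 = 0 & 1 = 0
w2 = 0 | 0 = 0
w3 = 0 | 1 = 1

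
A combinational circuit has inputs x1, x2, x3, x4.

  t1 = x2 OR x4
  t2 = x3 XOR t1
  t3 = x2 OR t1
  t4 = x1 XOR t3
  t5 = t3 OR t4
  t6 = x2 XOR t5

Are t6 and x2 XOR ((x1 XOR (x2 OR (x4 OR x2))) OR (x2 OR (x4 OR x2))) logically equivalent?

Yes

t1 = x2 OR x4
t3 = x2 OR t1 = x2 OR (x2 OR x4)
t4 = x1 XOR t3 = x1 XOR (x2 OR (x2 OR x4))
t5 = t3 OR t4 = (x2 OR (x2 OR x4)) OR (x1 XOR (x2 OR (x2 OR x4)))
t6 = x2 XOR t5 = x2 XOR ((x2 OR (x2 OR x4)) OR (x1 XOR (x2 OR (x2 OR x4))))
At x1=0, x2=0, x3=0, x4=0: circuit gives 0, formula gives 0.
At x1=0, x2=0, x3=0, x4=1: circuit gives 1, formula gives 1.
Agrees on all 16 inputs.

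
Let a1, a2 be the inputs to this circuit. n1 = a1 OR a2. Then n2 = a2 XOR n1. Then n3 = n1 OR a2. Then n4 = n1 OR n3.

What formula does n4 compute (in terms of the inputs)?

(a1 OR a2) OR ((a1 OR a2) OR a2)

n1 = a1 OR a2
n3 = n1 OR a2 = (a1 OR a2) OR a2
n4 = n1 OR n3 = (a1 OR a2) OR ((a1 OR a2) OR a2)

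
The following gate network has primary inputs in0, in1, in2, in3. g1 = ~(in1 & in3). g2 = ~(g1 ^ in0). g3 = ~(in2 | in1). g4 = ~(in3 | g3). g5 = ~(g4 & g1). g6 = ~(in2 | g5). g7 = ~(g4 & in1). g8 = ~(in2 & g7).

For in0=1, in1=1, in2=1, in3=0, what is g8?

1

g3 = ~(1 | 1) = 0
g4 = ~(0 | 0) = 1
g7 = ~(1 & 1) = 0
g8 = ~(1 & 0) = 1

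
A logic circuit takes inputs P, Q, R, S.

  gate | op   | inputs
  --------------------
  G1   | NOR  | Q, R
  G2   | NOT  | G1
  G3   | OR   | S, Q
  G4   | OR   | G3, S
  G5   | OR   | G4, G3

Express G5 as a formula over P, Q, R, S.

((S OR Q) OR S) OR (S OR Q)

G3 = S OR Q
G4 = G3 OR S = (S OR Q) OR S
G5 = G4 OR G3 = ((S OR Q) OR S) OR (S OR Q)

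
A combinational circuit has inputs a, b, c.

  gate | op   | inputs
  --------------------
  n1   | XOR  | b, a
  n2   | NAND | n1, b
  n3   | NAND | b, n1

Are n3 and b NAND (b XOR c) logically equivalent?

n1 = b XOR a
n3 = b NAND n1 = b NAND (b XOR a)
At a=0, b=1, c=1: circuit gives 0, formula gives 1.

No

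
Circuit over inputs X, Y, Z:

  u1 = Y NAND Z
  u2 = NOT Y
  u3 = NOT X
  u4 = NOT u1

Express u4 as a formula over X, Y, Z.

u1 = Y NAND Z
u4 = NOT u1 = NOT (Y NAND Z)

NOT (Y NAND Z)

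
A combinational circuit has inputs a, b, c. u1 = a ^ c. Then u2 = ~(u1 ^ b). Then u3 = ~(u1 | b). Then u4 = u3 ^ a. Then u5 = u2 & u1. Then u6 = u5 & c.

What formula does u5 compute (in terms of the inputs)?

(~((a ^ c) ^ b)) & (a ^ c)

u1 = a ^ c
u2 = ~(u1 ^ b) = ~((a ^ c) ^ b)
u5 = u2 & u1 = (~((a ^ c) ^ b)) & (a ^ c)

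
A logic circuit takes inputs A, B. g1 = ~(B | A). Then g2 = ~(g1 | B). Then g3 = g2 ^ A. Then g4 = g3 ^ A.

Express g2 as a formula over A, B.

g1 = ~(B | A)
g2 = ~(g1 | B) = ~((~(B | A)) | B)

~((~(B | A)) | B)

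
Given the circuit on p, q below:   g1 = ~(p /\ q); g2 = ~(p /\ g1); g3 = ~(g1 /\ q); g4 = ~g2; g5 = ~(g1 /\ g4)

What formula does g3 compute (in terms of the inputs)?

~((~(p /\ q)) /\ q)

g1 = ~(p /\ q)
g3 = ~(g1 /\ q) = ~((~(p /\ q)) /\ q)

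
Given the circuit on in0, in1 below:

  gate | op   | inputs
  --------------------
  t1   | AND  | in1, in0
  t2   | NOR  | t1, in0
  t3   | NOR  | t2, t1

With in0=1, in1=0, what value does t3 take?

t1 = 0 AND 1 = 0
t2 = 0 NOR 1 = 0
t3 = 0 NOR 0 = 1

1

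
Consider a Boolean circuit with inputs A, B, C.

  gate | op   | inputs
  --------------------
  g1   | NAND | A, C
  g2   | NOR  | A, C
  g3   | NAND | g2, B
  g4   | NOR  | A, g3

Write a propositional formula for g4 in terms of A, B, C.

A NOR ((A NOR C) NAND B)

g2 = A NOR C
g3 = g2 NAND B = (A NOR C) NAND B
g4 = A NOR g3 = A NOR ((A NOR C) NAND B)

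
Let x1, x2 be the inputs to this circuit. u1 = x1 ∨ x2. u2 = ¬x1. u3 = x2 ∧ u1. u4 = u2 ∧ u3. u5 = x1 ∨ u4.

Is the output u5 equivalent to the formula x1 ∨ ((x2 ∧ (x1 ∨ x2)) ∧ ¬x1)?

u1 = x1 ∨ x2
u2 = ¬x1
u3 = x2 ∧ u1 = x2 ∧ (x1 ∨ x2)
u4 = u2 ∧ u3 = ¬x1 ∧ (x2 ∧ (x1 ∨ x2))
u5 = x1 ∨ u4 = x1 ∨ (¬x1 ∧ (x2 ∧ (x1 ∨ x2)))
At x1=0, x2=0: circuit gives 0, formula gives 0.
At x1=0, x2=1: circuit gives 1, formula gives 1.
Agrees on all 4 inputs.

Yes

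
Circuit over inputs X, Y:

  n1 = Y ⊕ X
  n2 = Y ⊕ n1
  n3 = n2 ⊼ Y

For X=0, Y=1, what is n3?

1

n1 = 1 ⊕ 0 = 1
n2 = 1 ⊕ 1 = 0
n3 = 0 ⊼ 1 = 1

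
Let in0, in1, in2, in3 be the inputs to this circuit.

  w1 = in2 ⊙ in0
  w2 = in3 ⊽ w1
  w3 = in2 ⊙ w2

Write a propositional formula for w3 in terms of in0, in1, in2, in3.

w1 = in2 ⊙ in0
w2 = in3 ⊽ w1 = in3 ⊽ (in2 ⊙ in0)
w3 = in2 ⊙ w2 = in2 ⊙ (in3 ⊽ (in2 ⊙ in0))

in2 ⊙ (in3 ⊽ (in2 ⊙ in0))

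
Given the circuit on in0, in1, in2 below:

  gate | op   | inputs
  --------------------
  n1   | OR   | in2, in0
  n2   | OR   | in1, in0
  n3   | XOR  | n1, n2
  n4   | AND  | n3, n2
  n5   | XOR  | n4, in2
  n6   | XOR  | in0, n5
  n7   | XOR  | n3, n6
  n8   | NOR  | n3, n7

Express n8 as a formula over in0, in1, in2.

((in2 OR in0) XOR (in1 OR in0)) NOR (((in2 OR in0) XOR (in1 OR in0)) XOR (in0 XOR ((((in2 OR in0) XOR (in1 OR in0)) AND (in1 OR in0)) XOR in2)))

n1 = in2 OR in0
n2 = in1 OR in0
n3 = n1 XOR n2 = (in2 OR in0) XOR (in1 OR in0)
n4 = n3 AND n2 = ((in2 OR in0) XOR (in1 OR in0)) AND (in1 OR in0)
n5 = n4 XOR in2 = (((in2 OR in0) XOR (in1 OR in0)) AND (in1 OR in0)) XOR in2
n6 = in0 XOR n5 = in0 XOR ((((in2 OR in0) XOR (in1 OR in0)) AND (in1 OR in0)) XOR in2)
n7 = n3 XOR n6 = ((in2 OR in0) XOR (in1 OR in0)) XOR (in0 XOR ((((in2 OR in0) XOR (in1 OR in0)) AND (in1 OR in0)) XOR in2))
n8 = n3 NOR n7 = ((in2 OR in0) XOR (in1 OR in0)) NOR (((in2 OR in0) XOR (in1 OR in0)) XOR (in0 XOR ((((in2 OR in0) XOR (in1 OR in0)) AND (in1 OR in0)) XOR in2)))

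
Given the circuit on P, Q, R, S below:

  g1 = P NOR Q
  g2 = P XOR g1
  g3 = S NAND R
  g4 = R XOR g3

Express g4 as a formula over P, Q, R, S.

R XOR (S NAND R)

g3 = S NAND R
g4 = R XOR g3 = R XOR (S NAND R)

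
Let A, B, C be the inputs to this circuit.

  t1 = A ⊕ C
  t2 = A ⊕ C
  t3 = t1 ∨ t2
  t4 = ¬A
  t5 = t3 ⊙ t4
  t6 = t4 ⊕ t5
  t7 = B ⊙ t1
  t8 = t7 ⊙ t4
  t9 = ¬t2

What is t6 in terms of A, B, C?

¬A ⊕ (((A ⊕ C) ∨ (A ⊕ C)) ⊙ ¬A)

t1 = A ⊕ C
t2 = A ⊕ C
t3 = t1 ∨ t2 = (A ⊕ C) ∨ (A ⊕ C)
t4 = ¬A
t5 = t3 ⊙ t4 = ((A ⊕ C) ∨ (A ⊕ C)) ⊙ ¬A
t6 = t4 ⊕ t5 = ¬A ⊕ (((A ⊕ C) ∨ (A ⊕ C)) ⊙ ¬A)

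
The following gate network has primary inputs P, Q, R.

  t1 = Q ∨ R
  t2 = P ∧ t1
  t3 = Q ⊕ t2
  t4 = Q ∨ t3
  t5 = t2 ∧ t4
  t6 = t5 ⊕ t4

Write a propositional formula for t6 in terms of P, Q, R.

t1 = Q ∨ R
t2 = P ∧ t1 = P ∧ (Q ∨ R)
t3 = Q ⊕ t2 = Q ⊕ (P ∧ (Q ∨ R))
t4 = Q ∨ t3 = Q ∨ (Q ⊕ (P ∧ (Q ∨ R)))
t5 = t2 ∧ t4 = (P ∧ (Q ∨ R)) ∧ (Q ∨ (Q ⊕ (P ∧ (Q ∨ R))))
t6 = t5 ⊕ t4 = ((P ∧ (Q ∨ R)) ∧ (Q ∨ (Q ⊕ (P ∧ (Q ∨ R))))) ⊕ (Q ∨ (Q ⊕ (P ∧ (Q ∨ R))))

((P ∧ (Q ∨ R)) ∧ (Q ∨ (Q ⊕ (P ∧ (Q ∨ R))))) ⊕ (Q ∨ (Q ⊕ (P ∧ (Q ∨ R))))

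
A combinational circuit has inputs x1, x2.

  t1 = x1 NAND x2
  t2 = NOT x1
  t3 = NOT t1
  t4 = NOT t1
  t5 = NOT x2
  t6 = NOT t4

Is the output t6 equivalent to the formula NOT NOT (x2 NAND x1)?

Yes

t1 = x1 NAND x2
t4 = NOT t1 = NOT (x1 NAND x2)
t6 = NOT t4 = NOT NOT (x1 NAND x2)
At x1=1, x2=1: circuit gives 0, formula gives 0.
At x1=0, x2=0: circuit gives 1, formula gives 1.
Agrees on all 4 inputs.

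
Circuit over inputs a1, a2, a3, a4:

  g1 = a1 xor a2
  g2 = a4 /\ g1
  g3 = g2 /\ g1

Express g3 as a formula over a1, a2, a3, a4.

g1 = a1 xor a2
g2 = a4 /\ g1 = a4 /\ (a1 xor a2)
g3 = g2 /\ g1 = (a4 /\ (a1 xor a2)) /\ (a1 xor a2)

(a4 /\ (a1 xor a2)) /\ (a1 xor a2)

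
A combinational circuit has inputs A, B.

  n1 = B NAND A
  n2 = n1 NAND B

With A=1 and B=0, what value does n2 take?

1

n1 = 0 NAND 1 = 1
n2 = 1 NAND 0 = 1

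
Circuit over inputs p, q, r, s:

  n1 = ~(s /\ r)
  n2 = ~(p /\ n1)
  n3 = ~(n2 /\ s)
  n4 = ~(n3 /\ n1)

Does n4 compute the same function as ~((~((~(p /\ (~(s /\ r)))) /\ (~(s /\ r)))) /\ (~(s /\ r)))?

n1 = ~(s /\ r)
n2 = ~(p /\ n1) = ~(p /\ (~(s /\ r)))
n3 = ~(n2 /\ s) = ~((~(p /\ (~(s /\ r)))) /\ s)
n4 = ~(n3 /\ n1) = ~((~((~(p /\ (~(s /\ r)))) /\ s)) /\ (~(s /\ r)))
At p=0, q=0, r=0, s=0: circuit gives 0, formula gives 1.

No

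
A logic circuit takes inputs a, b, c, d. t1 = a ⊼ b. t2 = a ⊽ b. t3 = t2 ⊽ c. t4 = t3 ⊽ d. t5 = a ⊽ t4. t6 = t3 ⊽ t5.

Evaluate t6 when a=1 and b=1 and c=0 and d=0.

t2 = 1 ⊽ 1 = 0
t3 = 0 ⊽ 0 = 1
t4 = 1 ⊽ 0 = 0
t5 = 1 ⊽ 0 = 0
t6 = 1 ⊽ 0 = 0

0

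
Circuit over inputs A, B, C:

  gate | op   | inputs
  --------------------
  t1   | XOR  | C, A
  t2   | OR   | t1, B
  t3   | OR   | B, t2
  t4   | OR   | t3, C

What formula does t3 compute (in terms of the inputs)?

t1 = C XOR A
t2 = t1 OR B = (C XOR A) OR B
t3 = B OR t2 = B OR ((C XOR A) OR B)

B OR ((C XOR A) OR B)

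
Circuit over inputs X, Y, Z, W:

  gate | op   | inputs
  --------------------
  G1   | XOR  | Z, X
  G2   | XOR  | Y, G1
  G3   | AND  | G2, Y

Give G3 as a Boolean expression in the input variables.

(Y XOR (Z XOR X)) AND Y

G1 = Z XOR X
G2 = Y XOR G1 = Y XOR (Z XOR X)
G3 = G2 AND Y = (Y XOR (Z XOR X)) AND Y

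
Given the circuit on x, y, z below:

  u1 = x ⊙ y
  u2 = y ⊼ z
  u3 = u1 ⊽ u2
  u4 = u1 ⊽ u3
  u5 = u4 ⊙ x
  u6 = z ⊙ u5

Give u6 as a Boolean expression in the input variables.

u1 = x ⊙ y
u2 = y ⊼ z
u3 = u1 ⊽ u2 = (x ⊙ y) ⊽ (y ⊼ z)
u4 = u1 ⊽ u3 = (x ⊙ y) ⊽ ((x ⊙ y) ⊽ (y ⊼ z))
u5 = u4 ⊙ x = ((x ⊙ y) ⊽ ((x ⊙ y) ⊽ (y ⊼ z))) ⊙ x
u6 = z ⊙ u5 = z ⊙ (((x ⊙ y) ⊽ ((x ⊙ y) ⊽ (y ⊼ z))) ⊙ x)

z ⊙ (((x ⊙ y) ⊽ ((x ⊙ y) ⊽ (y ⊼ z))) ⊙ x)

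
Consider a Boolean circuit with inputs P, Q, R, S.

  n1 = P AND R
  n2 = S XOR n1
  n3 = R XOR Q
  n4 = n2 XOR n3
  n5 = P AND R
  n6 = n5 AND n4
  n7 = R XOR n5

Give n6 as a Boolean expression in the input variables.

n1 = P AND R
n2 = S XOR n1 = S XOR (P AND R)
n3 = R XOR Q
n4 = n2 XOR n3 = (S XOR (P AND R)) XOR (R XOR Q)
n5 = P AND R
n6 = n5 AND n4 = (P AND R) AND ((S XOR (P AND R)) XOR (R XOR Q))

(P AND R) AND ((S XOR (P AND R)) XOR (R XOR Q))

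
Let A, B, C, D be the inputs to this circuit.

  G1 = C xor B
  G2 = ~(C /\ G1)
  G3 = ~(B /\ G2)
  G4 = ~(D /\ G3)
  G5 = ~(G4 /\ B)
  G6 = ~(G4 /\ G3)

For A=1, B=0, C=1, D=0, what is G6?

G1 = 1 xor 0 = 1
G2 = ~(1 /\ 1) = 0
G3 = ~(0 /\ 0) = 1
G4 = ~(0 /\ 1) = 1
G6 = ~(1 /\ 1) = 0

0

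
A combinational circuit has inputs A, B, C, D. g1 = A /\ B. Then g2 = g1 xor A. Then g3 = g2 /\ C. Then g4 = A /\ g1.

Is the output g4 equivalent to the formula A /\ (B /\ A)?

g1 = A /\ B
g4 = A /\ g1 = A /\ (A /\ B)
At A=0, B=0, C=0, D=0: circuit gives 0, formula gives 0.
At A=1, B=1, C=0, D=0: circuit gives 1, formula gives 1.
Agrees on all 16 inputs.

Yes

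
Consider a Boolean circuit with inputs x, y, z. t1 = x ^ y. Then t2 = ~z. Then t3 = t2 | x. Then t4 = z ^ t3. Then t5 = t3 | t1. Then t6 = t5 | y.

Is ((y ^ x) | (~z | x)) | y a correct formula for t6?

t1 = x ^ y
t2 = ~z
t3 = t2 | x = ~z | x
t5 = t3 | t1 = (~z | x) | (x ^ y)
t6 = t5 | y = ((~z | x) | (x ^ y)) | y
At x=0, y=0, z=1: circuit gives 0, formula gives 0.
At x=0, y=0, z=0: circuit gives 1, formula gives 1.
Agrees on all 8 inputs.

Yes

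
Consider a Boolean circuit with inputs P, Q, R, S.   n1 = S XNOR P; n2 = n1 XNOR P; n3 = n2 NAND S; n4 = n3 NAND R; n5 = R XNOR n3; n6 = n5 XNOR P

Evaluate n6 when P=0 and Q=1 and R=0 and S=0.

1

n1 = 0 XNOR 0 = 1
n2 = 1 XNOR 0 = 0
n3 = 0 NAND 0 = 1
n5 = 0 XNOR 1 = 0
n6 = 0 XNOR 0 = 1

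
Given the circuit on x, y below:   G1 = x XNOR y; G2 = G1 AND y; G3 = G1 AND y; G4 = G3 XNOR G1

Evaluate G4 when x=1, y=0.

1

G1 = 1 XNOR 0 = 0
G3 = 0 AND 0 = 0
G4 = 0 XNOR 0 = 1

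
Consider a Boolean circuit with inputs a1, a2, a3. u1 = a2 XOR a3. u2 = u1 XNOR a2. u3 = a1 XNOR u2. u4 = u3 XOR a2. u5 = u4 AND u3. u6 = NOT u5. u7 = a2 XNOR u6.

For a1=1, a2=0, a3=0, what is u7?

1

u1 = 0 XOR 0 = 0
u2 = 0 XNOR 0 = 1
u3 = 1 XNOR 1 = 1
u4 = 1 XOR 0 = 1
u5 = 1 AND 1 = 1
u6 = NOT 1 = 0
u7 = 0 XNOR 0 = 1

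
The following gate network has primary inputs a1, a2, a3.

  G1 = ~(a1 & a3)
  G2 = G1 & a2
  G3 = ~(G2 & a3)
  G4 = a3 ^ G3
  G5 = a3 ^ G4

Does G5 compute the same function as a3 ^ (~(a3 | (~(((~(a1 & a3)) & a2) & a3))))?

G1 = ~(a1 & a3)
G2 = G1 & a2 = (~(a1 & a3)) & a2
G3 = ~(G2 & a3) = ~(((~(a1 & a3)) & a2) & a3)
G4 = a3 ^ G3 = a3 ^ (~(((~(a1 & a3)) & a2) & a3))
G5 = a3 ^ G4 = a3 ^ (a3 ^ (~(((~(a1 & a3)) & a2) & a3)))
At a1=0, a2=0, a3=0: circuit gives 1, formula gives 0.

No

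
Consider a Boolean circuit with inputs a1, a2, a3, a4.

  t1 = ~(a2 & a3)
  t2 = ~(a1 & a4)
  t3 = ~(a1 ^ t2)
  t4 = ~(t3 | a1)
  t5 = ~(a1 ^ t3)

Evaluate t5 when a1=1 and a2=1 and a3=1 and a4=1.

t2 = ~(1 & 1) = 0
t3 = ~(1 ^ 0) = 0
t5 = ~(1 ^ 0) = 0

0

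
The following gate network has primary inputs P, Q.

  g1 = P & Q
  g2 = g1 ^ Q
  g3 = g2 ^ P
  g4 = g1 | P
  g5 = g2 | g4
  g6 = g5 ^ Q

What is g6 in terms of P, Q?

(((P & Q) ^ Q) | ((P & Q) | P)) ^ Q

g1 = P & Q
g2 = g1 ^ Q = (P & Q) ^ Q
g4 = g1 | P = (P & Q) | P
g5 = g2 | g4 = ((P & Q) ^ Q) | ((P & Q) | P)
g6 = g5 ^ Q = (((P & Q) ^ Q) | ((P & Q) | P)) ^ Q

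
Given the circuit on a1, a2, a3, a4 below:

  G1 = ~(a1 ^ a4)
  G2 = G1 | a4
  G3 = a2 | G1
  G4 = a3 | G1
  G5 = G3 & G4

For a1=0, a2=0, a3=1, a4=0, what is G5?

1

G1 = ~(0 ^ 0) = 1
G3 = 0 | 1 = 1
G4 = 1 | 1 = 1
G5 = 1 & 1 = 1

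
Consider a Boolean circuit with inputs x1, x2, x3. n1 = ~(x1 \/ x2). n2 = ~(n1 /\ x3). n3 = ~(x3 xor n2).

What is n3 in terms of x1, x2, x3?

~(x3 xor (~((~(x1 \/ x2)) /\ x3)))

n1 = ~(x1 \/ x2)
n2 = ~(n1 /\ x3) = ~((~(x1 \/ x2)) /\ x3)
n3 = ~(x3 xor n2) = ~(x3 xor (~((~(x1 \/ x2)) /\ x3)))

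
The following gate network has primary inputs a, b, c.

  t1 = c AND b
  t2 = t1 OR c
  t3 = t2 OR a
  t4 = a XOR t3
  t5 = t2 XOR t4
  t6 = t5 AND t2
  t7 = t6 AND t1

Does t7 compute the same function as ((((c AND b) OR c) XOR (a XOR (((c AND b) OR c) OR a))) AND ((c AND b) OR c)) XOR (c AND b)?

No

t1 = c AND b
t2 = t1 OR c = (c AND b) OR c
t3 = t2 OR a = ((c AND b) OR c) OR a
t4 = a XOR t3 = a XOR (((c AND b) OR c) OR a)
t5 = t2 XOR t4 = ((c AND b) OR c) XOR (a XOR (((c AND b) OR c) OR a))
t6 = t5 AND t2 = (((c AND b) OR c) XOR (a XOR (((c AND b) OR c) OR a))) AND ((c AND b) OR c)
t7 = t6 AND t1 = ((((c AND b) OR c) XOR (a XOR (((c AND b) OR c) OR a))) AND ((c AND b) OR c)) AND (c AND b)
At a=0, b=1, c=1: circuit gives 0, formula gives 1.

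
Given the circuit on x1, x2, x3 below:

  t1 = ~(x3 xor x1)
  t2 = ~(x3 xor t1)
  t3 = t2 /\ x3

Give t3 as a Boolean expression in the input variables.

t1 = ~(x3 xor x1)
t2 = ~(x3 xor t1) = ~(x3 xor (~(x3 xor x1)))
t3 = t2 /\ x3 = (~(x3 xor (~(x3 xor x1)))) /\ x3

(~(x3 xor (~(x3 xor x1)))) /\ x3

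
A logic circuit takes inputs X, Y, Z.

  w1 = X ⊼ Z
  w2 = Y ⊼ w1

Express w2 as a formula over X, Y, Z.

Y ⊼ (X ⊼ Z)

w1 = X ⊼ Z
w2 = Y ⊼ w1 = Y ⊼ (X ⊼ Z)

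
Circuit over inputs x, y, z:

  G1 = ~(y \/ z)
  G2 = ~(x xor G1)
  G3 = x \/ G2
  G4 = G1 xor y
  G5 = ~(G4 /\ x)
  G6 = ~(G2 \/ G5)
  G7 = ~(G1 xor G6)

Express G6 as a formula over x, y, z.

~((~(x xor (~(y \/ z)))) \/ (~(((~(y \/ z)) xor y) /\ x)))

G1 = ~(y \/ z)
G2 = ~(x xor G1) = ~(x xor (~(y \/ z)))
G4 = G1 xor y = (~(y \/ z)) xor y
G5 = ~(G4 /\ x) = ~(((~(y \/ z)) xor y) /\ x)
G6 = ~(G2 \/ G5) = ~((~(x xor (~(y \/ z)))) \/ (~(((~(y \/ z)) xor y) /\ x)))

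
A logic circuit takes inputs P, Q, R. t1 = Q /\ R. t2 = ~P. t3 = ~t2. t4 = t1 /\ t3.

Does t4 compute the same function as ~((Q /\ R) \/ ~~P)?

No

t1 = Q /\ R
t2 = ~P
t3 = ~t2 = ~~P
t4 = t1 /\ t3 = (Q /\ R) /\ ~~P
At P=0, Q=0, R=0: circuit gives 0, formula gives 1.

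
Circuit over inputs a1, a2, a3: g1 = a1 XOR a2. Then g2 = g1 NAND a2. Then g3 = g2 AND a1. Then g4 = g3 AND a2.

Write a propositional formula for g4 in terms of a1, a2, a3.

g1 = a1 XOR a2
g2 = g1 NAND a2 = (a1 XOR a2) NAND a2
g3 = g2 AND a1 = ((a1 XOR a2) NAND a2) AND a1
g4 = g3 AND a2 = (((a1 XOR a2) NAND a2) AND a1) AND a2

(((a1 XOR a2) NAND a2) AND a1) AND a2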